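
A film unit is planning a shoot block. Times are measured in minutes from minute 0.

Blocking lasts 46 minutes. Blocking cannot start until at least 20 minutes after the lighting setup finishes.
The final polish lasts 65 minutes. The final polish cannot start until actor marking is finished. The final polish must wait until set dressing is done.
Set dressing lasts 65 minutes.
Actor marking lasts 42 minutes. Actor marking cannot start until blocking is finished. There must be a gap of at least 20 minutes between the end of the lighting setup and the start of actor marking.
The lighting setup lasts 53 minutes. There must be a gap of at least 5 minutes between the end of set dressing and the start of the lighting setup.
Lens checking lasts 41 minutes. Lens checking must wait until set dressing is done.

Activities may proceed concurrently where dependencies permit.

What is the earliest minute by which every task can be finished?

296

Set dressing can start immediately at minute 0; it finishes at minute 65.
Lens checking cannot begin until set dressing (finishes minute 65). It runs from minute 65 to 65 + 41 = minute 106.
The lighting setup waits on set dressing (finishes minute 65, plus 5-minute gap → minute 70), so it starts at minute 70 and finishes at 70 + 53 = minute 123.
Blocking waits on the lighting setup (finishes minute 123, plus 20-minute gap → minute 143), so it starts at minute 143 and finishes at 143 + 46 = minute 189.
For actor marking: blocking (finishes minute 189); the lighting setup (finishes minute 123, plus 20-minute gap → minute 143). Taking the maximum gives a start of minute 189, and it finishes at 189 + 42 = minute 231.
The final polish needs all of actor marking (finishes minute 231); set dressing (finishes minute 65). That puts its earliest start at minute 231; it finishes at 231 + 65 = minute 296.
All tasks are finished once the last one completes. Finish times: Set dressing at 65, The lighting setup at 123, Lens checking at 106, Blocking at 189, Actor marking at 231, The final polish at 296. The latest is minute 296.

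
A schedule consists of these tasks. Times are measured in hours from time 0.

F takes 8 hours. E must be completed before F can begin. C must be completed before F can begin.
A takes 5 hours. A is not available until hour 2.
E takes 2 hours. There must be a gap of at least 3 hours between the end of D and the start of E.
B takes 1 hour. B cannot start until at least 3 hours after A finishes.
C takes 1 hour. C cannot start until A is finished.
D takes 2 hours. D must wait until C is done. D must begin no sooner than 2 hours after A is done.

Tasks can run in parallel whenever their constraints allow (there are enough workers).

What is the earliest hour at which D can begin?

9

After its own release at hour 2, A can start at hour 2 and finishes at hour 7.
C cannot begin until A (finishes hour 7). It runs from hour 7 to 7 + 1 = hour 8.
D waits on C (finishes hour 8); A (finishes hour 7, plus 2-hour gap → hour 9). The latest of these is hour 9, which is the earliest D can start.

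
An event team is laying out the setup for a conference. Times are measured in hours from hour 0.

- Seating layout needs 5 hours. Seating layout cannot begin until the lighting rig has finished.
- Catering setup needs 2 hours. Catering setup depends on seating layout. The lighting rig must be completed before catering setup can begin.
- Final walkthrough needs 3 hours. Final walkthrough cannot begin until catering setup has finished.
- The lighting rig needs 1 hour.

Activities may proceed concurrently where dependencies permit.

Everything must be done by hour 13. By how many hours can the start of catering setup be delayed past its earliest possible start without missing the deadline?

2

The lighting rig has no prerequisites, so it starts at hour 0 and finishes at hour 1.
Seating layout cannot begin until the lighting rig (finishes hour 1). It runs from hour 1 to 1 + 5 = hour 6.
Catering setup has to wait for seating layout (finishes hour 6); the lighting rig (finishes hour 1). The latest of these is hour 6, so catering setup runs hour 6 to 6 + 2 = hour 8.

Working backward from the deadline:
Nothing follows final walkthrough; the deadline of hour 13 is its only limit. It must start by 13 − 3 = hour 10.
Catering setup feeds into final walkthrough (must start by hour 10); so catering setup must finish by hour 10 and therefore start by hour 8.
So catering setup can start as early as hour 6 and as late as hour 8, giving 8 − 6 = 2 hours of slack.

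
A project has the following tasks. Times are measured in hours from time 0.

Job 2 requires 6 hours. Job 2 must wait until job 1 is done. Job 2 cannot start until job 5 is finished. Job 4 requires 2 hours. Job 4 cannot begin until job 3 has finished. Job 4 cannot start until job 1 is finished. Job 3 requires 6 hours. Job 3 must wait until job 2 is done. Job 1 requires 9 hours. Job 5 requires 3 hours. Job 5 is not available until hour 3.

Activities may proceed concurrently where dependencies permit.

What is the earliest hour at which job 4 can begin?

After its own release at hour 3, job 5 can start at hour 3 and finishes at hour 6.
Job 1 has no prerequisites, so it starts at hour 0 and finishes at hour 9.
Job 2 needs all of job 1 (finishes hour 9); job 5 (finishes hour 6). That puts its earliest start at hour 9; it finishes at 9 + 6 = hour 15.
Job 3 cannot begin until job 2 (finishes hour 15). It runs from hour 15 to 15 + 6 = hour 21.
Job 4 waits on job 3 (finishes hour 21); job 1 (finishes hour 9). The latest of these is hour 21, which is the earliest job 4 can start.

21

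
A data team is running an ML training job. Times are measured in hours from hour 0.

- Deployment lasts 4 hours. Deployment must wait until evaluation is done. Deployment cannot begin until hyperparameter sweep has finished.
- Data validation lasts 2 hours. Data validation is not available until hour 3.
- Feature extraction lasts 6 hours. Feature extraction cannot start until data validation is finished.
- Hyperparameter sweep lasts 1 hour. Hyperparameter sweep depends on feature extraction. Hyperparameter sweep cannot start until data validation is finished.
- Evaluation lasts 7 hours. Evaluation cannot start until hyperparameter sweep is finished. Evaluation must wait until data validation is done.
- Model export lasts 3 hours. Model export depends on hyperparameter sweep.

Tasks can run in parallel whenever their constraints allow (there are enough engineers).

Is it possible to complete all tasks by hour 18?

No

Data validation waits on its own release at hour 3, so it starts at hour 3 and finishes at 3 + 2 = hour 5.
Feature extraction cannot begin until data validation (finishes hour 5). It runs from hour 5 to 5 + 6 = hour 11.
Hyperparameter sweep cannot start until feature extraction (finishes hour 11); data validation (finishes hour 5). The controlling bound is hour 11, so hyperparameter sweep finishes at 11 + 1 = hour 12.
Model export cannot begin until hyperparameter sweep (finishes hour 12). It runs from hour 12 to 12 + 3 = hour 15.
Evaluation has to wait for hyperparameter sweep (finishes hour 12); data validation (finishes hour 5). The latest of these is hour 12, so evaluation runs hour 12 to 12 + 7 = hour 19.
Deployment cannot start until evaluation (finishes hour 19); hyperparameter sweep (finishes hour 12). The controlling bound is hour 19, so deployment finishes at 19 + 4 = hour 23.
The earliest everything can be done is hour 23, which is after the deadline of 18, so it is not possible.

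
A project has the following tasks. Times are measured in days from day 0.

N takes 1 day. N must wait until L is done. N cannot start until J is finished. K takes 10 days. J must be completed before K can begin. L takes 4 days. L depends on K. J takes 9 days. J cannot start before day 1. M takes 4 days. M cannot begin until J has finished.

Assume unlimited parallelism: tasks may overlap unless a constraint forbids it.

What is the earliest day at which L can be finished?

J cannot begin until its own release at day 1. It runs from day 1 to 1 + 9 = day 10.
K waits on J (finishes day 10), so it starts at day 10 and finishes at 10 + 10 = day 20.
L waits on K (finishes day 20), so it starts at day 20 and finishes at 20 + 4 = day 24.

24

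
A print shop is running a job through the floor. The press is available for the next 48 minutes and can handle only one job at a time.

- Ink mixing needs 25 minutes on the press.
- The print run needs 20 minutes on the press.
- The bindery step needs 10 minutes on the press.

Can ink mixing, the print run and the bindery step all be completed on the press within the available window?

Running back to back, the jobs need 25 + 20 + 10 = 55 minutes on the press.
Since 55 > 48, they cannot all fit.

No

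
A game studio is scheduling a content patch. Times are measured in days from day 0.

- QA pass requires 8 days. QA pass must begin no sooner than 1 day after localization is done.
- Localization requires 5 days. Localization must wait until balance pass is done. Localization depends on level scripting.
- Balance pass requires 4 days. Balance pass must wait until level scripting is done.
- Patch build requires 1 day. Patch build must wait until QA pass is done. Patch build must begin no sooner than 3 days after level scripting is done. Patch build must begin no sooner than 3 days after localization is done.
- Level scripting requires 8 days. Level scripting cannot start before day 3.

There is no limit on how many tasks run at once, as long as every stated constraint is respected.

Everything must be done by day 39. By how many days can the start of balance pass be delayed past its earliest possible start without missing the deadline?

9

Level scripting waits on its own release at day 3, so it starts at day 3 and finishes at 3 + 8 = day 11.
Balance pass waits on level scripting (finishes day 11), so it starts at day 11 and finishes at 11 + 4 = day 15.

Working backward from the deadline:
To finish by day 39, patch build (duration 1) must start no later than day 38.
Since patch build (must start by day 38) depends on it, QA pass must finish by day 38. Backing off its 8-day duration gives a latest start of day 30.
For localization: QA pass (must start by day 30, minus 1-day gap → day 29); patch build (must start by day 38, minus 3-day gap → day 35). The most restrictive is day 29; with a 5-day duration, localization must start by day 24.
Balance pass must finish before localization (must start by day 24). With a 4-day duration, balance pass must start by 24 − 4 = day 20.
So balance pass can start as early as day 11 and as late as day 20, giving 20 − 11 = 9 days of slack.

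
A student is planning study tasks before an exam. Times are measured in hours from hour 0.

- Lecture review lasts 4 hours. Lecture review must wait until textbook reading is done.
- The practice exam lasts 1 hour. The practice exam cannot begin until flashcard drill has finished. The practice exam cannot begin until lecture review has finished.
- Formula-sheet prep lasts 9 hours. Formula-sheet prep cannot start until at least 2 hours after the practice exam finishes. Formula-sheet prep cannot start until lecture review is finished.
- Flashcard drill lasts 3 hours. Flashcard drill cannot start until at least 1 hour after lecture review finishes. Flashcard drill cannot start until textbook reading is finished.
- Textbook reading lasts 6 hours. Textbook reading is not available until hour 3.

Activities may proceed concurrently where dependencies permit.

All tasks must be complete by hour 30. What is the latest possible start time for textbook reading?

4

To finish by hour 30, formula-sheet prep (duration 9) must start no later than hour 21.
The practice exam feeds into formula-sheet prep (must start by hour 21, minus 2-hour gap → hour 19); so the practice exam must finish by hour 19 and therefore start by hour 18.
Since the practice exam (must start by hour 18) depends on it, flashcard drill must finish by hour 18. Backing off its 3-hour duration gives a latest start of hour 15.
Lecture review feeds flashcard drill (must start by hour 15, minus 1-hour gap → hour 14); the practice exam (must start by hour 18); formula-sheet prep (must start by hour 21). Taking the minimum, lecture review must finish by hour 14 and start by 14 − 4 = hour 10.
Textbook reading must finish in time for lecture review (must start by hour 10); flashcard drill (must start by hour 15). The tightest is hour 10, so textbook reading must start by 10 − 6 = hour 4.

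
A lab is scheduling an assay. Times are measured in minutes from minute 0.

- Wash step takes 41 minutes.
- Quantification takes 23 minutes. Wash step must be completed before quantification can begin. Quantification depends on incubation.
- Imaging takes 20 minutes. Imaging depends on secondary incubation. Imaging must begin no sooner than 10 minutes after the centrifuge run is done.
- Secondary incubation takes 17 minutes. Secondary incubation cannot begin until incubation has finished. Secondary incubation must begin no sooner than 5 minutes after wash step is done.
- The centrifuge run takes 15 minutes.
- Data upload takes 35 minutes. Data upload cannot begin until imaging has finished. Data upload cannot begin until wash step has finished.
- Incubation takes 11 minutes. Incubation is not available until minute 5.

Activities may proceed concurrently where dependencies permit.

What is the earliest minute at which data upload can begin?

83

Nothing blocks wash step, so it runs from minute 0 to minute 41.
Nothing blocks the centrifuge run, so it runs from minute 0 to minute 15.
After its own release at minute 5, incubation can start at minute 5 and finishes at minute 16.
Secondary incubation cannot start until incubation (finishes minute 16); wash step (finishes minute 41, plus 5-minute gap → minute 46). The controlling bound is minute 46, so secondary incubation finishes at 46 + 17 = minute 63.
Imaging has to wait for secondary incubation (finishes minute 63); the centrifuge run (finishes minute 15, plus 10-minute gap → minute 25). The latest of these is minute 63, so imaging runs minute 63 to 63 + 20 = minute 83.
Data upload waits on imaging (finishes minute 83); wash step (finishes minute 41). The latest of these is minute 83, which is the earliest data upload can start.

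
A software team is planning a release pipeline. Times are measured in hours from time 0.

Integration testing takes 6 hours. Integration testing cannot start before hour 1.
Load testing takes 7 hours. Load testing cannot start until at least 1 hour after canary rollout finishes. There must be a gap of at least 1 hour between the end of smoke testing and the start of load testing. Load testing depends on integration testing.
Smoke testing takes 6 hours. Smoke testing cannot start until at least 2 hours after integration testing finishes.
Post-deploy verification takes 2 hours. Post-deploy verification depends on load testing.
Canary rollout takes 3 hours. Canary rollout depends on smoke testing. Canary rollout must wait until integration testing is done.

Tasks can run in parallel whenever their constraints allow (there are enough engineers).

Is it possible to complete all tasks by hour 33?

Integration testing waits on its own release at hour 1, so it starts at hour 1 and finishes at 1 + 6 = hour 7.
After integration testing (finishes hour 7, plus 2-hour gap → hour 9), smoke testing can start at hour 9 and finishes at hour 15.
Canary rollout has to wait for smoke testing (finishes hour 15); integration testing (finishes hour 7). The latest of these is hour 15, so canary rollout runs hour 15 to 15 + 3 = hour 18.
Load testing has to wait for canary rollout (finishes hour 18, plus 1-hour gap → hour 19); smoke testing (finishes hour 15, plus 1-hour gap → hour 16); integration testing (finishes hour 7). The latest of these is hour 19, so load testing runs hour 19 to 19 + 7 = hour 26.
Post-deploy verification waits on load testing (finishes hour 26), so it starts at hour 26 and finishes at 26 + 2 = hour 28.
Every task is finished by hour 28, which is no later than the deadline of 33, so the schedule is feasible.

Yes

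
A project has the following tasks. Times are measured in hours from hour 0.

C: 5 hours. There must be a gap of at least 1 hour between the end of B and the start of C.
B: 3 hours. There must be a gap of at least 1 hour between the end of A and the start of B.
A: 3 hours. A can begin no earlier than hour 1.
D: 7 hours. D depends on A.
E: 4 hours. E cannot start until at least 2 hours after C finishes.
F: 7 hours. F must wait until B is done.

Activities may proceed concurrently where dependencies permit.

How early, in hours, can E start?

After its own release at hour 1, A can start at hour 1 and finishes at hour 4.
B waits on A (finishes hour 4, plus 1-hour gap → hour 5), so it starts at hour 5 and finishes at 5 + 3 = hour 8.
C waits on B (finishes hour 8, plus 1-hour gap → hour 9), so it starts at hour 9 and finishes at 9 + 5 = hour 14.
E waits on C (finishes hour 14, plus 2-hour gap → hour 16), so the earliest it can start is hour 16.

16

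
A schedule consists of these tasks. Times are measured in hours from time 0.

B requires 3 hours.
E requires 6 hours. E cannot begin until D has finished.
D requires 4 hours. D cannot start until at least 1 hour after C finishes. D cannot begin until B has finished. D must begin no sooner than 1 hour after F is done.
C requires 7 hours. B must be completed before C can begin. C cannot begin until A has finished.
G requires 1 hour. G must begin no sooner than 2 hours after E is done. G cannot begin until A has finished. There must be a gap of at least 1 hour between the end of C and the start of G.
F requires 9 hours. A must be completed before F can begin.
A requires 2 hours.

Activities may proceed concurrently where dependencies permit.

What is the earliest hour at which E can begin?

16

Nothing blocks B, so it runs from hour 0 to hour 3.
A has no prerequisites, so it starts at hour 0 and finishes at hour 2.
After A (finishes hour 2), F can start at hour 2 and finishes at hour 11.
C has to wait for B (finishes hour 3); A (finishes hour 2). The latest of these is hour 3, so C runs hour 3 to 3 + 7 = hour 10.
D has to wait for C (finishes hour 10, plus 1-hour gap → hour 11); B (finishes hour 3); F (finishes hour 11, plus 1-hour gap → hour 12). The latest of these is hour 12, so D runs hour 12 to 12 + 4 = hour 16.
E waits on D (finishes hour 16), so the earliest it can start is hour 16.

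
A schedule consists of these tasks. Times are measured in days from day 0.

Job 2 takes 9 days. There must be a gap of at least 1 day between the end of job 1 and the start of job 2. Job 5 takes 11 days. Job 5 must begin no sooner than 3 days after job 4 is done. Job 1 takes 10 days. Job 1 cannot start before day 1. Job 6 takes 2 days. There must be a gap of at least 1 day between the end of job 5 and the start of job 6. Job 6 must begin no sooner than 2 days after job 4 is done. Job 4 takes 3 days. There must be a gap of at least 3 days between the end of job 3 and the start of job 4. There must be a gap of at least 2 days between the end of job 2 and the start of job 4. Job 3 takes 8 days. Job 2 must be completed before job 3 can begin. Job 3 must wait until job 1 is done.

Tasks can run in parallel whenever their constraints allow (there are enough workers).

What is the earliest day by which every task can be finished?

52

Job 1 cannot begin until its own release at day 1. It runs from day 1 to 1 + 10 = day 11.
Job 2 cannot begin until job 1 (finishes day 11, plus 1-day gap → day 12). It runs from day 12 to 12 + 9 = day 21.
Job 3 cannot start until job 2 (finishes day 21); job 1 (finishes day 11). The controlling bound is day 21, so job 3 finishes at 21 + 8 = day 29.
For job 4: job 3 (finishes day 29, plus 3-day gap → day 32); job 2 (finishes day 21, plus 2-day gap → day 23). Taking the maximum gives a start of day 32, and it finishes at 32 + 3 = day 35.
Job 5 waits on job 4 (finishes day 35, plus 3-day gap → day 38), so it starts at day 38 and finishes at 38 + 11 = day 49.
Job 6 cannot start until job 5 (finishes day 49, plus 1-day gap → day 50); job 4 (finishes day 35, plus 2-day gap → day 37). The controlling bound is day 50, so job 6 finishes at 50 + 2 = day 52.
All tasks are finished once the last one completes. Finish times: Job 1 at 11, Job 2 at 21, Job 3 at 29, Job 4 at 35, Job 5 at 49, Job 6 at 52. The latest is day 52.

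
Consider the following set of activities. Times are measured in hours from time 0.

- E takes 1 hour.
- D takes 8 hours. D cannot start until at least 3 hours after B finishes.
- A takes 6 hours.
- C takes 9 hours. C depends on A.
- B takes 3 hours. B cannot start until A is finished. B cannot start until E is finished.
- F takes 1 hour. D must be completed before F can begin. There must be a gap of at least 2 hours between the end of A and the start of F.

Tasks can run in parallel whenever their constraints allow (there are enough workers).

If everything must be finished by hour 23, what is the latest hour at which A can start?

To finish by hour 23, F (duration 1) must start no later than hour 22.
D must finish before F (must start by hour 22). With an 8-hour duration, D must start by 22 − 8 = hour 14.
Since D (must start by hour 14, minus 3-hour gap → hour 11) depends on it, B must finish by hour 11. Backing off its 3-hour duration gives a latest start of hour 8.
C must finish by hour 23; it takes 9 hours, so it must start by 23 − 9 = hour 14.
A has several dependents: B (must start by hour 8); C (must start by hour 14); F (must start by hour 22, minus 2-hour gap → hour 20). The earliest of those limits is hour 8, so A must start by 8 − 6 = hour 2.

2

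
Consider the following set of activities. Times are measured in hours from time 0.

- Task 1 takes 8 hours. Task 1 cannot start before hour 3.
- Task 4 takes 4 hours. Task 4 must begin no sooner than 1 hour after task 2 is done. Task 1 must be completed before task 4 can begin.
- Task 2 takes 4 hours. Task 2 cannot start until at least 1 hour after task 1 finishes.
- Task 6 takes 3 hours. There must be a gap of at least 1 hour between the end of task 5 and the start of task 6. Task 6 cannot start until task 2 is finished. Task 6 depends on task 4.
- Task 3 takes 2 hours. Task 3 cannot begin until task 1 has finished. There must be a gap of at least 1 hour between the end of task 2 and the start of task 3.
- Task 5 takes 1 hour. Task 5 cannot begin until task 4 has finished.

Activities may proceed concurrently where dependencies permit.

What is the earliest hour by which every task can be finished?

26

Task 1 waits on its own release at hour 3, so it starts at hour 3 and finishes at 3 + 8 = hour 11.
After task 1 (finishes hour 11, plus 1-hour gap → hour 12), task 2 can start at hour 12 and finishes at hour 16.
For task 4: task 2 (finishes hour 16, plus 1-hour gap → hour 17); task 1 (finishes hour 11). Taking the maximum gives a start of hour 17, and it finishes at 17 + 4 = hour 21.
After task 4 (finishes hour 21), task 5 can start at hour 21 and finishes at hour 22.
Task 6 cannot start until task 5 (finishes hour 22, plus 1-hour gap → hour 23); task 2 (finishes hour 16); task 4 (finishes hour 21). The controlling bound is hour 23, so task 6 finishes at 23 + 3 = hour 26.
Task 3 has to wait for task 1 (finishes hour 11); task 2 (finishes hour 16, plus 1-hour gap → hour 17). The latest of these is hour 17, so task 3 runs hour 17 to 17 + 2 = hour 19.
All tasks are finished once the last one completes. Finish times: Task 1 at 11, Task 2 at 16, Task 3 at 19, Task 4 at 21, Task 5 at 22, Task 6 at 26. The latest is hour 26.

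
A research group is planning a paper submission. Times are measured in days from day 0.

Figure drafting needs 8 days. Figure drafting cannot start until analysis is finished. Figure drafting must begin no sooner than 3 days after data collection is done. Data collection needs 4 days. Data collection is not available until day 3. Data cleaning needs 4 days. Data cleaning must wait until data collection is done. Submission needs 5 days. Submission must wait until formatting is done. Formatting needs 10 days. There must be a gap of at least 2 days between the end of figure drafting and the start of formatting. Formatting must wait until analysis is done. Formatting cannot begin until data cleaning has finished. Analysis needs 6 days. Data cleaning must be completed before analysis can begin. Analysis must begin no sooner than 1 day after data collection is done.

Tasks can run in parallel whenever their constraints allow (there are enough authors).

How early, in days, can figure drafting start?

17

Data collection waits on its own release at day 3, so it starts at day 3 and finishes at 3 + 4 = day 7.
Data cleaning cannot begin until data collection (finishes day 7). It runs from day 7 to 7 + 4 = day 11.
Analysis needs all of data cleaning (finishes day 11); data collection (finishes day 7, plus 1-day gap → day 8). That puts its earliest start at day 11; it finishes at 11 + 6 = day 17.
Figure drafting waits on analysis (finishes day 17); data collection (finishes day 7, plus 3-day gap → day 10). The latest of these is day 17, which is the earliest figure drafting can start.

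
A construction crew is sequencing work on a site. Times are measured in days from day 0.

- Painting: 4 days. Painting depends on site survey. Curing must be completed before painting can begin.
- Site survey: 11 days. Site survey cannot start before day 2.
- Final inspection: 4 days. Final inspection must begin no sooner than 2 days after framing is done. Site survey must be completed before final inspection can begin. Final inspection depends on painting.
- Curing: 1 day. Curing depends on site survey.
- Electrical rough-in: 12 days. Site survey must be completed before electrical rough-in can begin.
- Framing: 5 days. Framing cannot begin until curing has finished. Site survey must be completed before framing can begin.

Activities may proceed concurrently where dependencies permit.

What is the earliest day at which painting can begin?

Site survey waits on its own release at day 2, so it starts at day 2 and finishes at 2 + 11 = day 13.
Curing waits on site survey (finishes day 13), so it starts at day 13 and finishes at 13 + 1 = day 14.
Painting waits on site survey (finishes day 13); curing (finishes day 14). The latest of these is day 14, which is the earliest painting can start.

14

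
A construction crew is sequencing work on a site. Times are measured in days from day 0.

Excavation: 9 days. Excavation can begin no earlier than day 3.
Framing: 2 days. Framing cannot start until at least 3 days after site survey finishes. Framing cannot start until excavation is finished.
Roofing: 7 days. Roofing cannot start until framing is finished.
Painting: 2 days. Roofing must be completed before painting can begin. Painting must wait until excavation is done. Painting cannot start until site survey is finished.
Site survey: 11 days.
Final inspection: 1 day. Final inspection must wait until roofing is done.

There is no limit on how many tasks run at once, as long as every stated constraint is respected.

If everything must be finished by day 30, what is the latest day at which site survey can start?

Painting has no dependents, so it just needs to finish by day 30. Starting by 30 − 2 = day 28 achieves that.
To finish by day 30, final inspection (duration 1) must start no later than day 29.
Roofing has several dependents: painting (must start by day 28); final inspection (must start by day 29). The earliest of those limits is day 28, so roofing must start by 28 − 7 = day 21.
Framing must finish before roofing (must start by day 21). With a 2-day duration, framing must start by 21 − 2 = day 19.
For site survey: framing (must start by day 19, minus 3-day gap → day 16); painting (must start by day 28). The most restrictive is day 16; with an 11-day duration, site survey must start by day 5.

5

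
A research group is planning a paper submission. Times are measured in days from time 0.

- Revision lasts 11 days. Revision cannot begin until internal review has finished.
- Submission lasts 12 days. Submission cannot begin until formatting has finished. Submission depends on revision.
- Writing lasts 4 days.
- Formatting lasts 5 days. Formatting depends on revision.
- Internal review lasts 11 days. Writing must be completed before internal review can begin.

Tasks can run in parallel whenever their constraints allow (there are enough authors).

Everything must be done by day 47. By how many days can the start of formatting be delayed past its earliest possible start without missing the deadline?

Nothing blocks writing, so it runs from day 0 to day 4.
Internal review cannot begin until writing (finishes day 4). It runs from day 4 to 4 + 11 = day 15.
Revision cannot begin until internal review (finishes day 15). It runs from day 15 to 15 + 11 = day 26.
Formatting waits on revision (finishes day 26), so it starts at day 26 and finishes at 26 + 5 = day 31.

Working backward from the deadline:
To finish by day 47, submission (duration 12) must start no later than day 35.
Formatting has to be done before submission (must start by day 35). That means finishing by day 35, i.e. starting by 35 − 5 = day 30.
So formatting can start as early as day 26 and as late as day 30, giving 30 − 26 = 4 days of slack.

4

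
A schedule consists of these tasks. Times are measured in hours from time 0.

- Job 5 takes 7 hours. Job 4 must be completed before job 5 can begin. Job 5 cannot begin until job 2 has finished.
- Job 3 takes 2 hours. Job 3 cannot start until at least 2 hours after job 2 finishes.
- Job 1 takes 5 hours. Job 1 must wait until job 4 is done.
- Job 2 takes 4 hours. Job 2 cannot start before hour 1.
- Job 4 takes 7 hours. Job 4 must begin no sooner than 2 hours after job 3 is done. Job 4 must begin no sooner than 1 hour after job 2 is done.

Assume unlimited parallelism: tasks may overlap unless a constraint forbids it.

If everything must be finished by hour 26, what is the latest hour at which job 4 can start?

To finish by hour 26, job 1 (duration 5) must start no later than hour 21.
Job 5 has no dependents, so it just needs to finish by hour 26. Starting by 26 − 7 = hour 19 achieves that.
For job 4: job 1 (must start by hour 21); job 5 (must start by hour 19). The most restrictive is hour 19; with a 7-hour duration, job 4 must start by hour 12.

12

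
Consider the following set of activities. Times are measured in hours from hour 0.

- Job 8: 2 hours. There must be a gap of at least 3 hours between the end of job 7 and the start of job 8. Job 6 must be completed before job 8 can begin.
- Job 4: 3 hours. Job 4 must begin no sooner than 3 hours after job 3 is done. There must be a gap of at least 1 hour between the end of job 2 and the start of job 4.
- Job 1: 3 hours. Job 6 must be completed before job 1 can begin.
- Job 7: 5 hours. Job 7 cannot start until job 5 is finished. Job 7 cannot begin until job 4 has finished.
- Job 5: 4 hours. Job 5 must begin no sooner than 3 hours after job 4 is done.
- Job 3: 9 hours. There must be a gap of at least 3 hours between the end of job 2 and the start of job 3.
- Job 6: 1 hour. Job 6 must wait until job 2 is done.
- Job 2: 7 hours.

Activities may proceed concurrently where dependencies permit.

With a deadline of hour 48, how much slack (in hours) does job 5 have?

6

Nothing blocks job 2, so it runs from hour 0 to hour 7.
Job 3 waits on job 2 (finishes hour 7, plus 3-hour gap → hour 10), so it starts at hour 10 and finishes at 10 + 9 = hour 19.
Job 4 needs all of job 3 (finishes hour 19, plus 3-hour gap → hour 22); job 2 (finishes hour 7, plus 1-hour gap → hour 8). That puts its earliest start at hour 22; it finishes at 22 + 3 = hour 25.
After job 4 (finishes hour 25, plus 3-hour gap → hour 28), job 5 can start at hour 28 and finishes at hour 32.

Working backward from the deadline:
Nothing follows job 8; the deadline of hour 48 is its only limit. It must start by 48 − 2 = hour 46.
Since job 8 (must start by hour 46, minus 3-hour gap → hour 43) depends on it, job 7 must finish by hour 43. Backing off its 5-hour duration gives a latest start of hour 38.
Job 5 has to be done before job 7 (must start by hour 38). That means finishing by hour 38, i.e. starting by 38 − 4 = hour 34.
So job 5 can start as early as hour 28 and as late as hour 34, giving 34 − 28 = 6 hours of slack.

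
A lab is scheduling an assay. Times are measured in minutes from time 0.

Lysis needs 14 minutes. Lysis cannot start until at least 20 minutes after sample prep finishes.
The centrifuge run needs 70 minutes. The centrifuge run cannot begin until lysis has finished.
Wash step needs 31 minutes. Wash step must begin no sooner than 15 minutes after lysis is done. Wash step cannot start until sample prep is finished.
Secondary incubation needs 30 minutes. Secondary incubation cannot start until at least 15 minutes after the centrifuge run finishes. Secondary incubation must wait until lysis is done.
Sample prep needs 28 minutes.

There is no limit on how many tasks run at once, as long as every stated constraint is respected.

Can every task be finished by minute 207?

Sample prep has no prerequisites, so it starts at minute 0 and finishes at minute 28.
Lysis waits on sample prep (finishes minute 28, plus 20-minute gap → minute 48), so it starts at minute 48 and finishes at 48 + 14 = minute 62.
Wash step has to wait for lysis (finishes minute 62, plus 15-minute gap → minute 77); sample prep (finishes minute 28). The latest of these is minute 77, so wash step runs minute 77 to 77 + 31 = minute 108.
The centrifuge run waits on lysis (finishes minute 62), so it starts at minute 62 and finishes at 62 + 70 = minute 132.
Secondary incubation cannot start until the centrifuge run (finishes minute 132, plus 15-minute gap → minute 147); lysis (finishes minute 62). The controlling bound is minute 147, so secondary incubation finishes at 147 + 30 = minute 177.
Every task is finished by minute 177, which is no later than the deadline of 207, so the schedule is feasible.

Yes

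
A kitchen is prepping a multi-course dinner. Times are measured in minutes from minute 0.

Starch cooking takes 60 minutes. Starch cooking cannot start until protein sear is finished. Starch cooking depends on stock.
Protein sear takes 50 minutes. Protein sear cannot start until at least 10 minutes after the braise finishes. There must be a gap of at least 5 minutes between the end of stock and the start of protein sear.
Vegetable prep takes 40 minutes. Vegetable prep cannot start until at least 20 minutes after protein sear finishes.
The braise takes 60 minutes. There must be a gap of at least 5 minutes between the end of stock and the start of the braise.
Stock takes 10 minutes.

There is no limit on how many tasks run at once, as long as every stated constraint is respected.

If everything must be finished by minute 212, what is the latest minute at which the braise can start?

Vegetable prep has no dependents, so it just needs to finish by minute 212. Starting by 212 − 40 = minute 172 achieves that.
Starch cooking must finish by minute 212; it takes 60 minutes, so it must start by 212 − 60 = minute 152.
Protein sear must finish in time for vegetable prep (must start by minute 172, minus 20-minute gap → minute 152); starch cooking (must start by minute 152). The tightest is minute 152, so protein sear must start by 152 − 50 = minute 102.
The braise must finish before protein sear (must start by minute 102, minus 10-minute gap → minute 92). With a 60-minute duration, the braise must start by 92 − 60 = minute 32.

32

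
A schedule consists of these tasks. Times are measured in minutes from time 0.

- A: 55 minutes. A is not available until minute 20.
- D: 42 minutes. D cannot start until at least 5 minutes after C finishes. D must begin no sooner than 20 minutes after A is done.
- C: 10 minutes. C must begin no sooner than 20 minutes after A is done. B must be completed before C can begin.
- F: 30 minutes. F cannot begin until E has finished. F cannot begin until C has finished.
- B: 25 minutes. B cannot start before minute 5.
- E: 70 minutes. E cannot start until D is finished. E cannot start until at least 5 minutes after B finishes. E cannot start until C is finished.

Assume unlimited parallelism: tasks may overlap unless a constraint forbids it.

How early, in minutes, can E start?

After its own release at minute 5, B can start at minute 5 and finishes at minute 30.
After its own release at minute 20, A can start at minute 20 and finishes at minute 75.
For C: A (finishes minute 75, plus 20-minute gap → minute 95); B (finishes minute 30). Taking the maximum gives a start of minute 95, and it finishes at 95 + 10 = minute 105.
D cannot start until C (finishes minute 105, plus 5-minute gap → minute 110); A (finishes minute 75, plus 20-minute gap → minute 95). The controlling bound is minute 110, so D finishes at 110 + 42 = minute 152.
E waits on D (finishes minute 152); B (finishes minute 30, plus 5-minute gap → minute 35); C (finishes minute 105). The latest of these is minute 152, which is the earliest E can start.

152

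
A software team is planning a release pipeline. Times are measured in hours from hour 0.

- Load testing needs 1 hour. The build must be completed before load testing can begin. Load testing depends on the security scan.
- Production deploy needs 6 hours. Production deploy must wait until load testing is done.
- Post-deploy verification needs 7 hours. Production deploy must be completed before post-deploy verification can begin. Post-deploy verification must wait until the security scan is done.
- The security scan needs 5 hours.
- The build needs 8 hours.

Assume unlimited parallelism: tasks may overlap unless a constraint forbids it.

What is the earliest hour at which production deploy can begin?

The security scan can start immediately at hour 0; it finishes at hour 5.
The build can start immediately at hour 0; it finishes at hour 8.
Load testing cannot start until the build (finishes hour 8); the security scan (finishes hour 5). The controlling bound is hour 8, so load testing finishes at 8 + 1 = hour 9.
Production deploy waits on load testing (finishes hour 9), so the earliest it can start is hour 9.

9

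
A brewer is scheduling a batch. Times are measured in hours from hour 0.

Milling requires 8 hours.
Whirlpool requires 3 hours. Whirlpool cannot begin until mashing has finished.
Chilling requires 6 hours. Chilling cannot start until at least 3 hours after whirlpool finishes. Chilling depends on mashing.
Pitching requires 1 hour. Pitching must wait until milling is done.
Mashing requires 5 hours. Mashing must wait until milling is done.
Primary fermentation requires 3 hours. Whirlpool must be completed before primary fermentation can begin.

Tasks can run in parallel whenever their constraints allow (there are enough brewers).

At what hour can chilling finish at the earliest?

25

Milling can start immediately at hour 0; it finishes at hour 8.
Mashing cannot begin until milling (finishes hour 8). It runs from hour 8 to 8 + 5 = hour 13.
After mashing (finishes hour 13), whirlpool can start at hour 13 and finishes at hour 16.
Chilling has to wait for whirlpool (finishes hour 16, plus 3-hour gap → hour 19); mashing (finishes hour 13). The latest of these is hour 19, so chilling runs hour 19 to 19 + 6 = hour 25.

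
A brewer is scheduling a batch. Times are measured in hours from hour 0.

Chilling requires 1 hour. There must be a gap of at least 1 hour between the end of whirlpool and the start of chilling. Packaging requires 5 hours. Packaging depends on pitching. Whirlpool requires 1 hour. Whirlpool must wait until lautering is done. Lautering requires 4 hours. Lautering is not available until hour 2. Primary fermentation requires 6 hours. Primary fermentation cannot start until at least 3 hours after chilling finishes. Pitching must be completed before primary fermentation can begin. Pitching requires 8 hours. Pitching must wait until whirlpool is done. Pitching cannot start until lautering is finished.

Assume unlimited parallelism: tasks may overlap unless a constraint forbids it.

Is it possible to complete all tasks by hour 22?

Yes

After its own release at hour 2, lautering can start at hour 2 and finishes at hour 6.
After lautering (finishes hour 6), whirlpool can start at hour 6 and finishes at hour 7.
For pitching: whirlpool (finishes hour 7); lautering (finishes hour 6). Taking the maximum gives a start of hour 7, and it finishes at 7 + 8 = hour 15.
After pitching (finishes hour 15), packaging can start at hour 15 and finishes at hour 20.
After whirlpool (finishes hour 7, plus 1-hour gap → hour 8), chilling can start at hour 8 and finishes at hour 9.
Primary fermentation needs all of chilling (finishes hour 9, plus 3-hour gap → hour 12); pitching (finishes hour 15). That puts its earliest start at hour 15; it finishes at 15 + 6 = hour 21.
Every task is finished by hour 21, which is no later than the deadline of 22, so the schedule is feasible.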